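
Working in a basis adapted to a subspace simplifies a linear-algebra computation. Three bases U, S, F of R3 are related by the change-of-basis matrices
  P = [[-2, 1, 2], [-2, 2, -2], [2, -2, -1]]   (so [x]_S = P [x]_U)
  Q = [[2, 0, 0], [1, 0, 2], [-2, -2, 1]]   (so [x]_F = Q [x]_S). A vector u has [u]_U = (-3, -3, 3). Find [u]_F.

(18, 3, -9)

First [u]_S = P [u]_U = (9, -6, -3).
Then [u]_F = Q [u]_S = (18, 3, -9).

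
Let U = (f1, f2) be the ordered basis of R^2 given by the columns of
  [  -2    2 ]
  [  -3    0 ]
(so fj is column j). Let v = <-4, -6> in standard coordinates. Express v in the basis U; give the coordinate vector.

<2, 0>

We seek scalars with c_1 f1 + c_2 f2 = v; equivalently solve M c = v where the columns of M are f1, f2.
System: -2c_1 + 2c_2 = -4, -3c_1 + 0c_2 = -6; solving gives c_1 = 2, c_2 = 0.
Check: 2f1 + 0·f2 = <-4, -6>.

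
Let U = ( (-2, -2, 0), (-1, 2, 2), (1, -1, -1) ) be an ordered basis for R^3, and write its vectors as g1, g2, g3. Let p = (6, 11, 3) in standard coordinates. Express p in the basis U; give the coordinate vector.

We seek scalars with c_1 g1 + ... + c_3 g3 = p; equivalently solve M c = p where the columns of M are g1, ..., g3.
Gaussian elimination on [M | p] yields c = (-4, 1, -1).
Check: -4g1 + g2 - g3 = (6, 11, 3).

(-4, 1, -1)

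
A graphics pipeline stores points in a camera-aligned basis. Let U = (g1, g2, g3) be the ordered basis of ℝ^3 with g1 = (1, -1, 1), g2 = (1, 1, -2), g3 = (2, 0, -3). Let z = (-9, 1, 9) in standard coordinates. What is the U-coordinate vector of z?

(-2, -1, -3)

[z]_U is the unique c with M c = z, where M has columns g1, ..., g3.
Row-reducing the augmented matrix [M | z] gives c = (-2, -1, -3).
Check: -2g1 - g2 - 3g3 = (-9, 1, 9).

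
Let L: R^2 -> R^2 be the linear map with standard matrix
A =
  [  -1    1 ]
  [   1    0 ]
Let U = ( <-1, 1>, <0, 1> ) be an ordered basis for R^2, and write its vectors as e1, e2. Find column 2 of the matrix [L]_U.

Compute L(e2) = A e2 = <1, 0> in standard coordinates.
Then write this in U-coordinates: solve for y in y_1 e1 + y_2 e2 = <1, 0>.
This gives y = <-1, 1>, which is column 2 of [L]_U.

<-1, 1>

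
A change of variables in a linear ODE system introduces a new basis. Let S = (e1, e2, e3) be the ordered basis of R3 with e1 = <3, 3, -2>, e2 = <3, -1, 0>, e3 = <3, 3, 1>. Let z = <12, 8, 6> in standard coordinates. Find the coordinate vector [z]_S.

We seek scalars with c_1 e1 + ... + c_3 e3 = z; equivalently solve M c = z where the columns of M are e1, ..., e3.
Solving this 3x3 system gives c = (-1, 1, 4).
Check: -e1 + e2 + 4e3 = <12, 8, 6>.

<-1, 1, 4>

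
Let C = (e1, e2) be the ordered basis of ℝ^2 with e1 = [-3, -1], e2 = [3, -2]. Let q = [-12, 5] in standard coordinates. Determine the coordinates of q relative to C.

We seek scalars with c_1 e1 + c_2 e2 = q; equivalently solve M c = q where the columns of M are e1, e2.
System: -3c_1 + 3c_2 = -12, -c_1 - 2c_2 = 5; solving gives c_1 = 1, c_2 = -3.
Check: e1 - 3e2 = [-12, 5].

[1, -3]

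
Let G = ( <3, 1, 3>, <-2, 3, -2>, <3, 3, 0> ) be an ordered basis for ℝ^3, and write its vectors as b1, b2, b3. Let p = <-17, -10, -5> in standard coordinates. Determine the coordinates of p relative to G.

<-1, 1, -4>

We seek scalars with c_1 b1 + ... + c_3 b3 = p; equivalently solve M c = p where the columns of M are b1, ..., b3.
Row-reducing the augmented matrix [M | p] gives c = (-1, 1, -4).
Check: -b1 + b2 - 4b3 = <-17, -10, -5>.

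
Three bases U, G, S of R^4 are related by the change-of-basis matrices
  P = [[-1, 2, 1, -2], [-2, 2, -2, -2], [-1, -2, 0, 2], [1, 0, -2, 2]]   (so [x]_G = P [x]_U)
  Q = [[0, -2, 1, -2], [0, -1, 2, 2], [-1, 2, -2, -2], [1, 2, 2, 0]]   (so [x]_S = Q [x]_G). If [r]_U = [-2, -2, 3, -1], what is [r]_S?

Composing the changes, [r]_S = Q P [r]_U.
Q P = [[1, -6, 8, 2], [2, -6, -2, 10], [-3, 6, -1, -10], [-7, 2, -3, -2]]; applying this to [-2, -2, 3, -1] gives [32, -8, 1, 3].

[32, -8, 1, 3]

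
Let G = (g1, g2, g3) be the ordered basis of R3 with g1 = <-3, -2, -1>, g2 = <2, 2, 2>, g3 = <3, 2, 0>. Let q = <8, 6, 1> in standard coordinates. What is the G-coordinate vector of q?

We seek scalars with c_1 g1 + ... + c_3 g3 = q; equivalently solve M c = q where the columns of M are g1, ..., g3.
Solving this 3x3 system gives c = (1, 1, 3).
Check: g1 + g2 + 3g3 = <8, 6, 1>.

<1, 1, 3>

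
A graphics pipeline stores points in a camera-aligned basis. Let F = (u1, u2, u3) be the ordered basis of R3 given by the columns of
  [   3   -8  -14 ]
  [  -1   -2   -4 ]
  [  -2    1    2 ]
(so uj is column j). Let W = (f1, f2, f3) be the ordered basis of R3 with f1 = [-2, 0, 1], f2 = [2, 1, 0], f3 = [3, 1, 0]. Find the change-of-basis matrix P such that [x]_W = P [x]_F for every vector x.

[[-2, 1, 2], [-2, 0, -2], [1, -2, -2]]

Column j of P is [uj]_W, since P maps F-coordinates to W-coordinates.
Expressing u1 in W: u1 = -2f1 - 2f2 + f3, so column 1 of P is [-2, -2, 1].
Doing the same for each uj gives P = [[-2, 1, 2], [-2, 0, -2], [1, -2, -2]].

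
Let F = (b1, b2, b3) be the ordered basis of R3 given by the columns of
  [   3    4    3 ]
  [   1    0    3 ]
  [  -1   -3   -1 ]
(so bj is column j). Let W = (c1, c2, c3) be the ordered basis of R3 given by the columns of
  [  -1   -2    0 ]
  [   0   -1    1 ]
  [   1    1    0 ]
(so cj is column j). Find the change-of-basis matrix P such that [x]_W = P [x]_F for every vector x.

[[1, -2, 1], [-2, -1, -2], [-1, -1, 1]]

Let M have columns bj and N have columns cj. Then for every x, N [x]_W = x = M [x]_F, so P = N^(-1) M.
Since det N = -1, N^(-1) has integer entries; multiplying gives P = [[1, -2, 1], [-2, -1, -2], [-1, -1, 1]].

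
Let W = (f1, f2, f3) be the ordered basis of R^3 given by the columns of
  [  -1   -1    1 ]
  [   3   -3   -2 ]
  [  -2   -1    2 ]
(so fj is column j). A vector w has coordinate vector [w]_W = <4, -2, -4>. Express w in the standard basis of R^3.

<-6, 26, -14>

By definition w = 4f1 - 2f2 - 4f3.
Summing componentwise gives <-6, 26, -14>.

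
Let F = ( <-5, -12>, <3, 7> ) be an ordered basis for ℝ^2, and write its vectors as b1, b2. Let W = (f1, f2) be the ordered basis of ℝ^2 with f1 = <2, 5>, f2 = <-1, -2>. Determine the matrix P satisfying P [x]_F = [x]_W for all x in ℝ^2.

Take x = bj: its F-coordinates are the j-th standard unit vector, so P e_j — column j of P — equals [bj]_W.
b1 = -2f1 + f2, giving column 1 = <-2, 1>; repeating for each j gives P = [[-2, 1], [1, -1]].

[[-2, 1], [1, -1]]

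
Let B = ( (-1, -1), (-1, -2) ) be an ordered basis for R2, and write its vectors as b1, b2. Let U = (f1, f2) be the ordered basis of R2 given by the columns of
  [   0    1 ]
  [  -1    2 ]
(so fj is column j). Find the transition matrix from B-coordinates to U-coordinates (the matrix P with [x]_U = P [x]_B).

Column j of P is [bj]_U, since P maps B-coordinates to U-coordinates.
Expressing b1 in U: b1 = -f1 - f2, so column 1 of P is (-1, -1).
Doing the same for each bj gives P = [[-1, 0], [-1, -1]].

[[-1, 0], [-1, -1]]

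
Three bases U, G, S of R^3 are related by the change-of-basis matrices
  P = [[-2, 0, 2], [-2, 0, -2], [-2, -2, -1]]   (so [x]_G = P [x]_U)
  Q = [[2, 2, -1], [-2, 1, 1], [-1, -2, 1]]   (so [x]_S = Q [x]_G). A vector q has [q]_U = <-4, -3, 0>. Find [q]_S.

First [q]_G = P [q]_U = <8, 8, 14>.
Then [q]_S = Q [q]_G = <18, 6, -10>.

<18, 6, -10>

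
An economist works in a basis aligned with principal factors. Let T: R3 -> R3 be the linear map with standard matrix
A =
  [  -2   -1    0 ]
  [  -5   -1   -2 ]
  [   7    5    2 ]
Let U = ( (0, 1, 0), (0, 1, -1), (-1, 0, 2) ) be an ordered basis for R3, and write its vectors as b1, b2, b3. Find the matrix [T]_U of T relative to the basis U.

[[2, 2, 2], [-3, -1, -1], [1, 1, -2]]

With P the matrix whose columns are b1, ..., b3, [T]_U = P^(-1) A P.
Column by column: T(b1) = A b1 = (-1, -1, 5); its U-coordinates (2, -3, 1) give column 1.
Continuing for each basis vector yields [T]_U = [[2, 2, 2], [-3, -1, -1], [1, 1, -2]].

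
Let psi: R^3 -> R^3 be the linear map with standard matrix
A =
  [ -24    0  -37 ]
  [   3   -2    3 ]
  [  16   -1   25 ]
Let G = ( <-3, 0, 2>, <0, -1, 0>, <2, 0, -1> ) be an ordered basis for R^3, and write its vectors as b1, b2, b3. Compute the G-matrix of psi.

Let P have columns b1, ..., b3. Then [psi]_G = P^(-1) A P.
Here det P = 1, so P^(-1) is integer; computing A P first and then P^(-1)(A P) gives [[2, 2, 3], [3, -2, -3], [2, 3, -1]].

[[2, 2, 3], [3, -2, -3], [2, 3, -1]]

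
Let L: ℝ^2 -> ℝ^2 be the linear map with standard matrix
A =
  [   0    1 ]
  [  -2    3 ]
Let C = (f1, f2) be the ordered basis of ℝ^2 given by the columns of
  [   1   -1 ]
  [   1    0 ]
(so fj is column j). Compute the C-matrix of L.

Let P have columns f1, f2. Then [L]_C = P^(-1) A P.
Here det P = 1, so P^(-1) is integer; computing A P first and then P^(-1)(A P) gives [[1, 2], [0, 2]].

[[1, 2], [0, 2]]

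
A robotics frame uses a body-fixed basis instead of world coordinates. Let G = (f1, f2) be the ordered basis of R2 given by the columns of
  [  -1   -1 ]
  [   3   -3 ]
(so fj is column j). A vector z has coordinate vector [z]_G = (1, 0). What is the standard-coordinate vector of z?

(-1, 3)

The coordinates say z = f1 + 0·f2; adding the scaled basis vectors gives (-1, 3).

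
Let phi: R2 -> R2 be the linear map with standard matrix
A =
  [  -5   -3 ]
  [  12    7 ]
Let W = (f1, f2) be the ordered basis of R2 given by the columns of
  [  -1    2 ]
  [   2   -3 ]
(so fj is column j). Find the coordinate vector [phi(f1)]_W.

[1, 0]

Column 1 of [phi]_W is the W-coordinate vector of phi(f1).
In standard coordinates phi(f1) = A f1 = [-1, 2].
Converting to W: [-1, 2] = f1 + 0·f2, so the coordinate vector is [1, 0].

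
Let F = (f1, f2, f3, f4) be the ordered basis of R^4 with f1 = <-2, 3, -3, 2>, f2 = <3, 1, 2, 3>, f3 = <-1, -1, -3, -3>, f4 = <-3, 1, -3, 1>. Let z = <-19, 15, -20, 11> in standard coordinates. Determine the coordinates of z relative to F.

We seek scalars with c_1 f1 + ... + c_4 f4 = z; equivalently solve M c = z where the columns of M are f1, ..., f4.
Solving this 4x4 system gives c = (4, -1, -1, 3).
Check: 4f1 - f2 - f3 + 3f4 = <-19, 15, -20, 11>.

<4, -1, -1, 3>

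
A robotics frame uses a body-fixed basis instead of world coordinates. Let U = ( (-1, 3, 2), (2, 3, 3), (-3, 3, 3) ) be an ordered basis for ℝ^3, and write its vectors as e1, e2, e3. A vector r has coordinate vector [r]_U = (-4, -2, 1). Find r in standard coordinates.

(-3, -15, -11)

r = M [r]_U, where M has columns e1, ..., e3.
Carrying out the matrix-vector product, r = (-3, -15, -11).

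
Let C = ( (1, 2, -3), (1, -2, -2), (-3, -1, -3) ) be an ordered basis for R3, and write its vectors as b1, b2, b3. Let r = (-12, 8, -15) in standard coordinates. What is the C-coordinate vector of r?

We seek scalars with c_1 b1 + ... + c_3 b3 = r; equivalently solve M c = r where the columns of M are b1, ..., b3.
Row-reducing the augmented matrix [M | r] gives c = (3, -3, 4).
Check: 3b1 - 3b2 + 4b3 = (-12, 8, -15).

(3, -3, 4)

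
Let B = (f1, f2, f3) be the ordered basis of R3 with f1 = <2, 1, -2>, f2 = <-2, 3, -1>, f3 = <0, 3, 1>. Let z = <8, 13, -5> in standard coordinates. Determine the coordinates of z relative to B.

Write z = c_1 f1 + ... + c_3 f3 and solve for the c_i.
Row-reducing the augmented matrix [M | z] gives c = (4, 0, 3).
Check: 4f1 + 0·f2 + 3f3 = <8, 13, -5>.

<4, 0, 3>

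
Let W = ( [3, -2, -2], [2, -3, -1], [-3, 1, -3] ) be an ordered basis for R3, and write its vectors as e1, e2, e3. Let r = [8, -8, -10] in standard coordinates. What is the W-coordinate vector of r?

[3, 1, 1]

We seek scalars with c_1 e1 + ... + c_3 e3 = r; equivalently solve M c = r where the columns of M are e1, ..., e3.
Gaussian elimination on [M | r] yields c = (3, 1, 1).
Check: 3e1 + e2 + e3 = [8, -8, -10].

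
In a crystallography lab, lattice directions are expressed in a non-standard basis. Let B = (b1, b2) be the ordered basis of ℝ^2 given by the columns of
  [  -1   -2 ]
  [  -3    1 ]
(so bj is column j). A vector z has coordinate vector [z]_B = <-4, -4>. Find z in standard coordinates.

<12, 8>

The coordinates say z = -4b1 - 4b2; adding the scaled basis vectors gives <12, 8>.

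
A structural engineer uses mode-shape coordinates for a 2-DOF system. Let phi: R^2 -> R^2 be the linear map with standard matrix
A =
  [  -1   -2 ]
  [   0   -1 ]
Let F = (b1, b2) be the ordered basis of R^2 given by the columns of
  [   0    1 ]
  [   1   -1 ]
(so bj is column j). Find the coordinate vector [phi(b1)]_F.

Column 1 of [phi]_F is the F-coordinate vector of phi(b1).
In standard coordinates phi(b1) = A b1 = [-2, -1].
Converting to F: [-2, -1] = -3b1 - 2b2, so the coordinate vector is [-3, -2].

[-3, -2]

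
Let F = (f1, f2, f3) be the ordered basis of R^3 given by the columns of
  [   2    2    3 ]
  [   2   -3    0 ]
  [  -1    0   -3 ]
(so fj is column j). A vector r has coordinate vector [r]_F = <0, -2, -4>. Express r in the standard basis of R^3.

<-16, 6, 12>

The coordinates say r = 0·f1 - 2f2 - 4f3; adding the scaled basis vectors gives <-16, 6, 12>.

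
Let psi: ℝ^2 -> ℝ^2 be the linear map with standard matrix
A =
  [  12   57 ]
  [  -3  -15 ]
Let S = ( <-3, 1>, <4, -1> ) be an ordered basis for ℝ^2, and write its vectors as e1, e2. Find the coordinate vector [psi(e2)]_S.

<3, 0>

Column 2 of [psi]_S is the S-coordinate vector of psi(e2).
In standard coordinates psi(e2) = A e2 = <-9, 3>.
Converting to S: <-9, 3> = 3e1 + 0·e2, so the coordinate vector is <3, 0>.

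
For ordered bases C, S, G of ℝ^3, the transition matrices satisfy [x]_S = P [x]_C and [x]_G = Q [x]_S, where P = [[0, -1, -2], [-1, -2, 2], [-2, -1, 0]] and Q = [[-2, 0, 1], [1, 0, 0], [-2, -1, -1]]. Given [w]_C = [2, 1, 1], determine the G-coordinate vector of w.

[1, -3, 13]

First [w]_S = P [w]_C = [-3, -2, -5].
Then [w]_G = Q [w]_S = [1, -3, 13].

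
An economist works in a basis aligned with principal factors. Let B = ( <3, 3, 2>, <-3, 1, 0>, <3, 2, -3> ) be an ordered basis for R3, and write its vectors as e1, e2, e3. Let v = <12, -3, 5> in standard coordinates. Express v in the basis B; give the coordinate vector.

<1, -4, -1>

We seek scalars with c_1 e1 + ... + c_3 e3 = v; equivalently solve M c = v where the columns of M are e1, ..., e3.
Gaussian elimination on [M | v] yields c = (1, -4, -1).
Check: e1 - 4e2 - e3 = <12, -3, 5>.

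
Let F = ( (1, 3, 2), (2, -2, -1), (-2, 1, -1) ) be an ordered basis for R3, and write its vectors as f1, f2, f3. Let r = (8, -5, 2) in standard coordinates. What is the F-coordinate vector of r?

[r]_F is the unique c with M c = r, where M has columns f1, ..., f3.
Row-reducing the augmented matrix [M | r] gives c = (0, 1, -3).
Check: 0·f1 + f2 - 3f3 = (8, -5, 2).

(0, 1, -3)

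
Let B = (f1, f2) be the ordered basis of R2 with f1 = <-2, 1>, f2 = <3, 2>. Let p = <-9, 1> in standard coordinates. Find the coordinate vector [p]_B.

<3, -1>

[p]_B is the unique c with M c = p, where M has columns f1, f2.
System: -2c_1 + 3c_2 = -9, c_1 + 2c_2 = 1; solving gives c_1 = 3, c_2 = -1.
Check: 3f1 - f2 = <-9, 1>.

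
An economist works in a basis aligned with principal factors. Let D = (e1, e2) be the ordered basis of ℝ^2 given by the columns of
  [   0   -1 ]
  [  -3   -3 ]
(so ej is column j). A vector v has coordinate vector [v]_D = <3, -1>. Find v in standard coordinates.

The coordinates say v = 3e1 - e2; adding the scaled basis vectors gives <1, -6>.

<1, -6>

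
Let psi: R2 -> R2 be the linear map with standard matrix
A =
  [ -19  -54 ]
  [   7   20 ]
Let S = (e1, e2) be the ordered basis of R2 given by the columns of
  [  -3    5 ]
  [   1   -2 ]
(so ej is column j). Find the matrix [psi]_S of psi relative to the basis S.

The j-th column of [psi]_S is [psi(ej)]_S.
psi(e1) = A e1 = (3, -1) = -e1 + 0·e2, so column 1 is (-1, 0).
Repeating for e2 and assembling the columns gives [[-1, -1], [0, 2]].

[[-1, -1], [0, 2]]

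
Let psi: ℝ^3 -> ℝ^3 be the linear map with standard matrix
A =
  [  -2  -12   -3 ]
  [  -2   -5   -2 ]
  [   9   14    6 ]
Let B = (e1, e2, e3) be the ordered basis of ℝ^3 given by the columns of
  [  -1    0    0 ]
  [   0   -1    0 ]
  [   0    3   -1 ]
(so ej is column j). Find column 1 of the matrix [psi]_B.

Compute psi(e1) = A e1 = <2, 2, -9> in standard coordinates.
Then write this in B-coordinates: solve for y in y_1 e1 + ... + y_3 e3 = <2, 2, -9>.
This gives y = <-2, -2, 3>, which is column 1 of [psi]_B.

<-2, -2, 3>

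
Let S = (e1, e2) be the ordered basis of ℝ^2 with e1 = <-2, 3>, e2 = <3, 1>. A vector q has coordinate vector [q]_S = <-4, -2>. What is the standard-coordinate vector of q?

The coordinates say q = -4e1 - 2e2; adding the scaled basis vectors gives <2, -14>.

<2, -14>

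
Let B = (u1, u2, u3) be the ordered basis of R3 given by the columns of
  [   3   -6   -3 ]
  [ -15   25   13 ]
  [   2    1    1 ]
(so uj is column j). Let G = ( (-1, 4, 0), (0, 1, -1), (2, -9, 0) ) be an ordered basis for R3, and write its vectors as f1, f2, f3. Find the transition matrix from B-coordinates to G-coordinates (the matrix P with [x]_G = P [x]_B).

[[-1, 2, -1], [-2, -1, -1], [1, -2, -2]]

Let M have columns uj and N have columns fj. Then for every x, N [x]_G = x = M [x]_B, so P = N^(-1) M.
Since det N = 1, N^(-1) has integer entries; multiplying gives P = [[-1, 2, -1], [-2, -1, -1], [1, -2, -2]].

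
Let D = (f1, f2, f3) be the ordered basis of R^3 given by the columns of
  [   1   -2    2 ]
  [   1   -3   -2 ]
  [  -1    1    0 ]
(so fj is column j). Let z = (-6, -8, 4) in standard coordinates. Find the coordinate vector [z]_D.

(-2, 2, 0)

We seek scalars with c_1 f1 + ... + c_3 f3 = z; equivalently solve M c = z where the columns of M are f1, ..., f3.
Gaussian elimination on [M | z] yields c = (-2, 2, 0).
Check: -2f1 + 2f2 + 0·f3 = (-6, -8, 4).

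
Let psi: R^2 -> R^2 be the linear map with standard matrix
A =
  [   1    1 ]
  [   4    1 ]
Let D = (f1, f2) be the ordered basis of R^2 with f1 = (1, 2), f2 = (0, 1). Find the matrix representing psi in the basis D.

[[3, 1], [0, -1]]

With P the matrix whose columns are f1, f2, [psi]_D = P^(-1) A P.
Column by column: psi(f1) = A f1 = (3, 6); its D-coordinates (3, 0) give column 1.
Continuing for each basis vector yields [psi]_D = [[3, 1], [0, -1]].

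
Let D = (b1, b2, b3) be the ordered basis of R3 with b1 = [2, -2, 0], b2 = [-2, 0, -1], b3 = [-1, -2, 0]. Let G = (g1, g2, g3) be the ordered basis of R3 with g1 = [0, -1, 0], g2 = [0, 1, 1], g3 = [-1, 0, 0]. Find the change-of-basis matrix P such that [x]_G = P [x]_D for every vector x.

[[2, -1, 2], [0, -1, 0], [-2, 2, 1]]

Column j of P is [bj]_G, since P maps D-coordinates to G-coordinates.
Expressing b1 in G: b1 = 2g1 + 0·g2 - 2g3, so column 1 of P is [2, 0, -2].
Doing the same for each bj gives P = [[2, -1, 2], [0, -1, 0], [-2, 2, 1]].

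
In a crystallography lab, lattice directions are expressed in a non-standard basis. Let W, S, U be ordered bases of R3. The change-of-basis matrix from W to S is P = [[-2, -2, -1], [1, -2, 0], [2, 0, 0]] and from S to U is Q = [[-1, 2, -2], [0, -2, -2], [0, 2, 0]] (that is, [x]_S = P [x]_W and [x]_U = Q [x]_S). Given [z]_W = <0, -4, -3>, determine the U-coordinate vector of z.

Composing the changes, [z]_U = Q P [z]_W.
Q P = [[0, -2, 1], [-6, 4, 0], [2, -4, 0]]; applying this to <0, -4, -3> gives <5, -16, 16>.

<5, -16, 16>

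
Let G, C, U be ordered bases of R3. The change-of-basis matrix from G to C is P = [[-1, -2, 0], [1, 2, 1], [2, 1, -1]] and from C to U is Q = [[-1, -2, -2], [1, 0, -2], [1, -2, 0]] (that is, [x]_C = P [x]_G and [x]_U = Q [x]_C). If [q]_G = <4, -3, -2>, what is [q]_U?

<-8, -12, 10>

Apply P to get C-coordinates <2, -4, 7>, then Q to get U-coordinates.
The result is [q]_U = <-8, -12, 10>.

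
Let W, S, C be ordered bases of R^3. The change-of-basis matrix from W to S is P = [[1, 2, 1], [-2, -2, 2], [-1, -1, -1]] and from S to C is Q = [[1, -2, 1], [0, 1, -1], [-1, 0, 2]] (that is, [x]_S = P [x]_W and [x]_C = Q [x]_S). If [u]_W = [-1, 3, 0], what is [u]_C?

[11, -2, -9]

Apply P to get S-coordinates [5, -4, -2], then Q to get C-coordinates.
The result is [u]_C = [11, -2, -9].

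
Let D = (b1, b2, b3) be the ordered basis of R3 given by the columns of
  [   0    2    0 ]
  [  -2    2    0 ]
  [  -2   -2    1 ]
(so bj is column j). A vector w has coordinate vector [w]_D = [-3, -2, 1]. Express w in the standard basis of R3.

[-4, 2, 11]

w = M [w]_D, where M has columns b1, ..., b3.
Carrying out the matrix-vector product, w = [-4, 2, 11].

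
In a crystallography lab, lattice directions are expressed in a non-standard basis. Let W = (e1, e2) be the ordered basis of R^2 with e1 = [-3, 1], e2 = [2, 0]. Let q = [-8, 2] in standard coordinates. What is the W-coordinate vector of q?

[q]_W is the unique c with M c = q, where M has columns e1, e2.
System: -3c_1 + 2c_2 = -8, c_1 + 0c_2 = 2; solving gives c_1 = 2, c_2 = -1.
Check: 2e1 - e2 = [-8, 2].

[2, -1]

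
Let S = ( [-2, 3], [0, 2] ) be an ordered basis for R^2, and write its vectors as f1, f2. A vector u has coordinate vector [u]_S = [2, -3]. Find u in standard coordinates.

[-4, 0]

u = M [u]_S, where M has columns f1, f2.
Carrying out the matrix-vector product, u = [-4, 0].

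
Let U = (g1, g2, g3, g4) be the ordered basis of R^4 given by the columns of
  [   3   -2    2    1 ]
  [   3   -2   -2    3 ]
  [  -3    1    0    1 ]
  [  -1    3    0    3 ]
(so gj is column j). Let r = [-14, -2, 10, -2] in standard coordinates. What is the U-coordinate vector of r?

Write r = c_1 g1 + ... + c_4 g4 and solve for the c_i.
Gaussian elimination on [M | r] yields c = (-4, -2, -3, 0).
Check: -4g1 - 2g2 - 3g3 + 0·g4 = [-14, -2, 10, -2].

[-4, -2, -3, 0]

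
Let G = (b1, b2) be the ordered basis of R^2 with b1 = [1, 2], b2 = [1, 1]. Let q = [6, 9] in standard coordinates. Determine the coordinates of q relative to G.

We seek scalars with c_1 b1 + c_2 b2 = q; equivalently solve M c = q where the columns of M are b1, b2.
System: c_1 + c_2 = 6, 2c_1 + c_2 = 9; solving gives c_1 = 3, c_2 = 3.
Check: 3b1 + 3b2 = [6, 9].

[3, 3]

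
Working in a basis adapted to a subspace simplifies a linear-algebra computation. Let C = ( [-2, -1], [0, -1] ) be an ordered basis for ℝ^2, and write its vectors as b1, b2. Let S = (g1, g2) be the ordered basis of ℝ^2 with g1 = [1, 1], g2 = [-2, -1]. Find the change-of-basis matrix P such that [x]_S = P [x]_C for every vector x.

[[0, -2], [1, -1]]

Column j of P is [bj]_S, since P maps C-coordinates to S-coordinates.
Expressing b1 in S: b1 = 0·g1 + g2, so column 1 of P is [0, 1].
Doing the same for each bj gives P = [[0, -2], [1, -1]].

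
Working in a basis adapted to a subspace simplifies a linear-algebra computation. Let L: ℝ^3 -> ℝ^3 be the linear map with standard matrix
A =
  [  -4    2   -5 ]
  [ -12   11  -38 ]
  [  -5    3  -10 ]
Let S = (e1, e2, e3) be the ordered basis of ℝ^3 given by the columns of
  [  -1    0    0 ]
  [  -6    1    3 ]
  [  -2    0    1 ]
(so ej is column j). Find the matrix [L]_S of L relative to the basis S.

[[-2, -2, -1], [1, 2, -2], [3, -1, -3]]

The j-th column of [L]_S is [L(ej)]_S.
L(e1) = A e1 = <2, 22, 7> = -2e1 + e2 + 3e3, so column 1 is <-2, 1, 3>.
Repeating for e2, e3 and assembling the columns gives [[-2, -2, -1], [1, 2, -2], [3, -1, -3]].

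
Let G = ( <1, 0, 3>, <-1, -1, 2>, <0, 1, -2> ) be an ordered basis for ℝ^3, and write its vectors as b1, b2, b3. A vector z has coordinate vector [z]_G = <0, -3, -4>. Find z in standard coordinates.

<3, -1, 2>

By definition z = 0·b1 - 3b2 - 4b3.
Summing componentwise gives <3, -1, 2>.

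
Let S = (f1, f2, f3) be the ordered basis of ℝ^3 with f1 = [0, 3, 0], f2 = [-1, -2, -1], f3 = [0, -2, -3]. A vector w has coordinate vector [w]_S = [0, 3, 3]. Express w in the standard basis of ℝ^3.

[-3, -12, -12]

w = M [w]_S, where M has columns f1, ..., f3.
Carrying out the matrix-vector product, w = [-3, -12, -12].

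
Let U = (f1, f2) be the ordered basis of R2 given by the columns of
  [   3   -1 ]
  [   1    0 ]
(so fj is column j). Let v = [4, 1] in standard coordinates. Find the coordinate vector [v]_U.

Write v = c_1 f1 + c_2 f2 and solve for the c_i.
System: 3c_1 - c_2 = 4, c_1 + 0c_2 = 1; solving gives c_1 = 1, c_2 = -1.
Check: f1 - f2 = [4, 1].

[1, -1]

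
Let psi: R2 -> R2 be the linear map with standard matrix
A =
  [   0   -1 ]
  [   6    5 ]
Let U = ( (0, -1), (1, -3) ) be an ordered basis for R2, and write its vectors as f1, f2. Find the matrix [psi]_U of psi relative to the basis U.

[[2, 0], [1, 3]]

Let P have columns f1, f2. Then [psi]_U = P^(-1) A P.
Here det P = 1, so P^(-1) is integer; computing A P first and then P^(-1)(A P) gives [[2, 0], [1, 3]].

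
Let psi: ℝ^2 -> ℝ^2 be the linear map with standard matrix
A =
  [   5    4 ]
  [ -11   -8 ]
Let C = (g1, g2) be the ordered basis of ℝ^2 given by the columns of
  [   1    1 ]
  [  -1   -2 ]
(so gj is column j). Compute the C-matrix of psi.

[[-1, -1], [2, -2]]

The j-th column of [psi]_C is [psi(gj)]_C.
psi(g1) = A g1 = (1, -3) = -g1 + 2g2, so column 1 is (-1, 2).
Repeating for g2 and assembling the columns gives [[-1, -1], [2, -2]].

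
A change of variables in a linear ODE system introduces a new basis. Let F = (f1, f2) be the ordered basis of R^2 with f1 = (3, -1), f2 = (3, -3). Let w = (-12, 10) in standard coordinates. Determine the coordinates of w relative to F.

We seek scalars with c_1 f1 + c_2 f2 = w; equivalently solve M c = w where the columns of M are f1, f2.
System: 3c_1 + 3c_2 = -12, -c_1 - 3c_2 = 10; solving gives c_1 = -1, c_2 = -3.
Check: -f1 - 3f2 = (-12, 10).

(-1, -3)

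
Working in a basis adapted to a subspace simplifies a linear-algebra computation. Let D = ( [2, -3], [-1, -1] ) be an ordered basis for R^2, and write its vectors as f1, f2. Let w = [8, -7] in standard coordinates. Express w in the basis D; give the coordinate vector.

[3, -2]

Write w = c_1 f1 + c_2 f2 and solve for the c_i.
System: 2c_1 - c_2 = 8, -3c_1 - c_2 = -7; solving gives c_1 = 3, c_2 = -2.
Check: 3f1 - 2f2 = [8, -7].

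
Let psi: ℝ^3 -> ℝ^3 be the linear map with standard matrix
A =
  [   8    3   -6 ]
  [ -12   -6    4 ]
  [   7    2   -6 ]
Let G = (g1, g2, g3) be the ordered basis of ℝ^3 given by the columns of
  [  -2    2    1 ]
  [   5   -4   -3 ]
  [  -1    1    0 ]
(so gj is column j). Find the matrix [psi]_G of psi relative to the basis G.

[[1, -2, 1], [3, -2, 2], [1, -2, -3]]

Let P have columns g1, ..., g3. Then [psi]_G = P^(-1) A P.
Here det P = 1, so P^(-1) is integer; computing A P first and then P^(-1)(A P) gives [[1, -2, 1], [3, -2, 2], [1, -2, -3]].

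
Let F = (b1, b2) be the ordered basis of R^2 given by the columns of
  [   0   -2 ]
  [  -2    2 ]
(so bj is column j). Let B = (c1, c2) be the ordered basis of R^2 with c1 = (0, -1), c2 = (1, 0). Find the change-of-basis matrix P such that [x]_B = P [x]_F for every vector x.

Take x = bj: its F-coordinates are the j-th standard unit vector, so P e_j — column j of P — equals [bj]_B.
b1 = 2c1 + 0·c2, giving column 1 = (2, 0); repeating for each j gives P = [[2, -2], [0, -2]].

[[2, -2], [0, -2]]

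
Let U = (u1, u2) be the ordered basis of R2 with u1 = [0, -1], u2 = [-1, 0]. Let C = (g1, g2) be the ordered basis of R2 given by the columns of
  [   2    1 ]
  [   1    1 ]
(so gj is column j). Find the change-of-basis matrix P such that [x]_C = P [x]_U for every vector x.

[[1, -1], [-2, 1]]

Take x = uj: its U-coordinates are the j-th standard unit vector, so P e_j — column j of P — equals [uj]_C.
u1 = g1 - 2g2, giving column 1 = [1, -2]; repeating for each j gives P = [[1, -1], [-2, 1]].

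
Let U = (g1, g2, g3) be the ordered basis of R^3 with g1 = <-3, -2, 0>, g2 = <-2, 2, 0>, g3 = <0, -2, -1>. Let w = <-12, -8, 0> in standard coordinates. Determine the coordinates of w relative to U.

<4, 0, 0>

We seek scalars with c_1 g1 + ... + c_3 g3 = w; equivalently solve M c = w where the columns of M are g1, ..., g3.
Solving this 3x3 system gives c = (4, 0, 0).
Check: 4g1 + 0·g2 + 0·g3 = <-12, -8, 0>.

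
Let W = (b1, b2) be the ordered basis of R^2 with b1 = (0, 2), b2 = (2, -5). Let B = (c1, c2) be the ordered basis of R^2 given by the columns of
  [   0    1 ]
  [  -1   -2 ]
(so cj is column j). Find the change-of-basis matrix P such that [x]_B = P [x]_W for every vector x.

[[-2, 1], [0, 2]]

Let M have columns bj and N have columns cj. Then for every x, N [x]_B = x = M [x]_W, so P = N^(-1) M.
Since det N = 1, N^(-1) has integer entries; multiplying gives P = [[-2, 1], [0, 2]].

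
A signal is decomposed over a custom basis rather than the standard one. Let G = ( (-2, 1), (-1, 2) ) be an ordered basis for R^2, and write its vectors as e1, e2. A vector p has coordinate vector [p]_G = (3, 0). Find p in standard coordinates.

(-6, 3)

p = M [p]_G, where M has columns e1, e2.
Carrying out the matrix-vector product, p = (-6, 3).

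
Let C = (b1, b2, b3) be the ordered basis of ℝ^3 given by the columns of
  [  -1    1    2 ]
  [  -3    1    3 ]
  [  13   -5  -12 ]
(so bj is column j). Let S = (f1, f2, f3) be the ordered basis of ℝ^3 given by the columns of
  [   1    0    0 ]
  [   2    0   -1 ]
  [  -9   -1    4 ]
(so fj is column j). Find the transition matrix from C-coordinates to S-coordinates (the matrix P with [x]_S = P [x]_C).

Take x = bj: its C-coordinates are the j-th standard unit vector, so P e_j — column j of P — equals [bj]_S.
b1 = -f1 + 0·f2 + f3, giving column 1 = [-1, 0, 1]; repeating for each j gives P = [[-1, 1, 2], [0, 0, -2], [1, 1, 1]].

[[-1, 1, 2], [0, 0, -2], [1, 1, 1]]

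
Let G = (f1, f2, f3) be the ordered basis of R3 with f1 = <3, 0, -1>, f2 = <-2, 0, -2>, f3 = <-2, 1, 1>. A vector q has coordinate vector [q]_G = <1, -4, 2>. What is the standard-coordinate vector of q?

q = M [q]_G, where M has columns f1, ..., f3.
Carrying out the matrix-vector product, q = <7, 2, 9>.

<7, 2, 9>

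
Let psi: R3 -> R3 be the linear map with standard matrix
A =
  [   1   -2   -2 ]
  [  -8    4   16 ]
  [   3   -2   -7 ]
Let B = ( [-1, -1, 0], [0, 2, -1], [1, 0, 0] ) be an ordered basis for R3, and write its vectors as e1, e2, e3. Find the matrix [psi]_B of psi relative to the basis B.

[[-2, 2, 2], [1, -3, -3], [-1, 0, 3]]

Let P have columns e1, ..., e3. Then [psi]_B = P^(-1) A P.
Here det P = 1, so P^(-1) is integer; computing A P first and then P^(-1)(A P) gives [[-2, 2, 2], [1, -3, -3], [-1, 0, 3]].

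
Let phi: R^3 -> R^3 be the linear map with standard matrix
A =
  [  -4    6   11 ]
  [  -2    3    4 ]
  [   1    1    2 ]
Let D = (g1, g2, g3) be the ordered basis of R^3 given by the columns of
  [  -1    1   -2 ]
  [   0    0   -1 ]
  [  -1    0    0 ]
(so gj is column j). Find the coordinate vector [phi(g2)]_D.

Column 2 of [phi]_D is the D-coordinate vector of phi(g2).
In standard coordinates phi(g2) = A g2 = [-4, -2, 1].
Converting to D: [-4, -2, 1] = -g1 - g2 + 2g3, so the coordinate vector is [-1, -1, 2].

[-1, -1, 2]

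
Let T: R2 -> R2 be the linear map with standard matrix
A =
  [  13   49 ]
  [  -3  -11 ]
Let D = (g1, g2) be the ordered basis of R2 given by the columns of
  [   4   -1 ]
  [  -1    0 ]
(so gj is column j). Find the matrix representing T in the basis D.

With P the matrix whose columns are g1, g2, [T]_D = P^(-1) A P.
Column by column: T(g1) = A g1 = (3, -1); its D-coordinates (1, 1) give column 1.
Continuing for each basis vector yields [T]_D = [[1, -3], [1, 1]].

[[1, -3], [1, 1]]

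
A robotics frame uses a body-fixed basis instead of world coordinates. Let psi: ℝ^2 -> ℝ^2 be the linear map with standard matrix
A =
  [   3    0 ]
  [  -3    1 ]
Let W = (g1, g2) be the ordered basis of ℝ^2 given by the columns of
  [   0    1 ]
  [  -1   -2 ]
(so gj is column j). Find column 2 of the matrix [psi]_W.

Compute psi(g2) = A g2 = [3, -5] in standard coordinates.
Then write this in W-coordinates: solve for y in y_1 g1 + y_2 g2 = [3, -5].
This gives y = [-1, 3], which is column 2 of [psi]_W.

[-1, 3]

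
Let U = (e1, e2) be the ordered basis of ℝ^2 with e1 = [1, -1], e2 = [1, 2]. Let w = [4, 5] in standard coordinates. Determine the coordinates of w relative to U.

[1, 3]

[w]_U is the unique c with M c = w, where M has columns e1, e2.
System: c_1 + c_2 = 4, -c_1 + 2c_2 = 5; solving gives c_1 = 1, c_2 = 3.
Check: e1 + 3e2 = [4, 5].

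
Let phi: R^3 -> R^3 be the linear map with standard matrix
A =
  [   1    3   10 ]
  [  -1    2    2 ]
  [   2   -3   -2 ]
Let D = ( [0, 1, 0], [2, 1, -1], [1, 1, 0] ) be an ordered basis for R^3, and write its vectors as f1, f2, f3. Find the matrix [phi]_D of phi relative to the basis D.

[[2, 0, -2], [3, -3, 1], [-3, 1, 2]]

With P the matrix whose columns are f1, ..., f3, [phi]_D = P^(-1) A P.
Column by column: phi(f1) = A f1 = [3, 2, -3]; its D-coordinates [2, 3, -3] give column 1.
Continuing for each basis vector yields [phi]_D = [[2, 0, -2], [3, -3, 1], [-3, 1, 2]].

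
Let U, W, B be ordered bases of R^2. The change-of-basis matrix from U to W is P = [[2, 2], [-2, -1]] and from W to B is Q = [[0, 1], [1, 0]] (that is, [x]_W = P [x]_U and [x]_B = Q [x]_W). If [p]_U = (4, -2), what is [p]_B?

First [p]_W = P [p]_U = (4, -6).
Then [p]_B = Q [p]_W = (-6, 4).

(-6, 4)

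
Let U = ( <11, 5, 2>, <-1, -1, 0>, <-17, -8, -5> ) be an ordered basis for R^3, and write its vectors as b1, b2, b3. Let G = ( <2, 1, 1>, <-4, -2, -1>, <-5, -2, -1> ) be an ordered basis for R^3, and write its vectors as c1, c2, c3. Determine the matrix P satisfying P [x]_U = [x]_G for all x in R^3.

Take x = bj: its U-coordinates are the j-th standard unit vector, so P e_j — column j of P — equals [bj]_G.
b1 = -c1 - 2c2 - c3, giving column 1 = <-1, -2, -1>; repeating for each j gives P = [[-1, 1, -2], [-2, 2, 2], [-1, -1, 1]].

[[-1, 1, -2], [-2, 2, 2], [-1, -1, 1]]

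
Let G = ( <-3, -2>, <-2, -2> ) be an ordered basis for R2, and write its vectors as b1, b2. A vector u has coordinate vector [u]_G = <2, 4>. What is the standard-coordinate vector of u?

<-14, -12>

u = M [u]_G, where M has columns b1, b2.
Carrying out the matrix-vector product, u = <-14, -12>.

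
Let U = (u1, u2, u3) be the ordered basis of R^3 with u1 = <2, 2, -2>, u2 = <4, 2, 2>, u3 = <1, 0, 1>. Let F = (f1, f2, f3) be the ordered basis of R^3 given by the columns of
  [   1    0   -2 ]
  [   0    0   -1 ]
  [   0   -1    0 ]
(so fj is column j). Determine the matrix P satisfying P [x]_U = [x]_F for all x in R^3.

[[-2, 0, 1], [2, -2, -1], [-2, -2, 0]]

Column j of P is [uj]_F, since P maps U-coordinates to F-coordinates.
Expressing u1 in F: u1 = -2f1 + 2f2 - 2f3, so column 1 of P is <-2, 2, -2>.
Doing the same for each uj gives P = [[-2, 0, 1], [2, -2, -1], [-2, -2, 0]].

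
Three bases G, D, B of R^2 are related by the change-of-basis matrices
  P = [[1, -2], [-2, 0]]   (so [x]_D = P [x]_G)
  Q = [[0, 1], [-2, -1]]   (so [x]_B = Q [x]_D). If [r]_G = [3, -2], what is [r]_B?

Apply P to get D-coordinates [7, -6], then Q to get B-coordinates.
The result is [r]_B = [-6, -8].

[-6, -8]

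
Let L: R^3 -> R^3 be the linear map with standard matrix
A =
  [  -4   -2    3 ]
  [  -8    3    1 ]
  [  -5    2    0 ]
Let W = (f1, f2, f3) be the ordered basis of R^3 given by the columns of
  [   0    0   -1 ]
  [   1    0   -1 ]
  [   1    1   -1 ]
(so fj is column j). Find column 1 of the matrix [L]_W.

(3, -2, -1)

Compute L(f1) = A f1 = (1, 4, 2) in standard coordinates.
Then write this in W-coordinates: solve for y in y_1 f1 + ... + y_3 f3 = (1, 4, 2).
This gives y = (3, -2, -1), which is column 1 of [L]_W.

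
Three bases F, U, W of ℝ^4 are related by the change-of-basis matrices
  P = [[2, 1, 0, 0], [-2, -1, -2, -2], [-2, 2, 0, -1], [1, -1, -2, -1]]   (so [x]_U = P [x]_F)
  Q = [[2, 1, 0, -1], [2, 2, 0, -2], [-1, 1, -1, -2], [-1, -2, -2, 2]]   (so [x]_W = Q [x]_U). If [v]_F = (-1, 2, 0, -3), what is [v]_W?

Composing the changes, [v]_W = Q P [v]_F.
Q P = [[1, 2, 0, -1], [-2, 2, 0, -2], [-4, -2, 2, 1], [8, -5, 0, 4]]; applying this to (-1, 2, 0, -3) gives (6, 12, -3, -30).

(6, 12, -3, -30)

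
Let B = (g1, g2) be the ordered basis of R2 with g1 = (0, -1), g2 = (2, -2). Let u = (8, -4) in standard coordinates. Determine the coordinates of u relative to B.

(-4, 4)

We seek scalars with c_1 g1 + c_2 g2 = u; equivalently solve M c = u where the columns of M are g1, g2.
System: 0c_1 + 2c_2 = 8, -c_1 - 2c_2 = -4; solving gives c_1 = -4, c_2 = 4.
Check: -4g1 + 4g2 = (8, -4).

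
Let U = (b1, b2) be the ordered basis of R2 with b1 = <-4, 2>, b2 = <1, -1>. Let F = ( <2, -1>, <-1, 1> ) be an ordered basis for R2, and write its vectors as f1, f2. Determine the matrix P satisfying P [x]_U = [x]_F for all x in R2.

Column j of P is [bj]_F, since P maps U-coordinates to F-coordinates.
Expressing b1 in F: b1 = -2f1 + 0·f2, so column 1 of P is <-2, 0>.
Doing the same for each bj gives P = [[-2, 0], [0, -1]].

[[-2, 0], [0, -1]]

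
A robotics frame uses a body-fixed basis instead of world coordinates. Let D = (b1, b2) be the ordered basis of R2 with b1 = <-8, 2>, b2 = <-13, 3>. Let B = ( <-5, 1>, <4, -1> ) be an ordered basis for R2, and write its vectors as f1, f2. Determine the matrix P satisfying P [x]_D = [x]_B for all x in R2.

[[0, 1], [-2, -2]]

Take x = bj: its D-coordinates are the j-th standard unit vector, so P e_j — column j of P — equals [bj]_B.
b1 = 0·f1 - 2f2, giving column 1 = <0, -2>; repeating for each j gives P = [[0, 1], [-2, -2]].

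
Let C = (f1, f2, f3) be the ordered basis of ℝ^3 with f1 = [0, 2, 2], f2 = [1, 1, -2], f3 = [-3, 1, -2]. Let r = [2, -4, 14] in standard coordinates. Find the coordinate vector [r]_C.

[r]_C is the unique c with M c = r, where M has columns f1, ..., f3.
Row-reducing the augmented matrix [M | r] gives c = (1, -4, -2).
Check: f1 - 4f2 - 2f3 = [2, -4, 14].

[1, -4, -2]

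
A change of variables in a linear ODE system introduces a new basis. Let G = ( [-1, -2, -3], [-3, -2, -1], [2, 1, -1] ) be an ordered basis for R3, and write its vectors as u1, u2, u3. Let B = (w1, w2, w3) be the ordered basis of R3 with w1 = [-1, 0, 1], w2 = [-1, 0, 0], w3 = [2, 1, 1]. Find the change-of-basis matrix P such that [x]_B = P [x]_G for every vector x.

[[-1, 1, -2], [-2, -2, 2], [-2, -2, 1]]

Take x = uj: its G-coordinates are the j-th standard unit vector, so P e_j — column j of P — equals [uj]_B.
u1 = -w1 - 2w2 - 2w3, giving column 1 = [-1, -2, -2]; repeating for each j gives P = [[-1, 1, -2], [-2, -2, 2], [-2, -2, 1]].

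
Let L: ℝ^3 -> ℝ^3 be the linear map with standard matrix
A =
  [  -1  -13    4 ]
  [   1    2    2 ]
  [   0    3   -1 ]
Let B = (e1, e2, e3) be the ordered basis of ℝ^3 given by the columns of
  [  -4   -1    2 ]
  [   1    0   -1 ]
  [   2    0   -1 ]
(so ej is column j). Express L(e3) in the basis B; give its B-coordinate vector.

Compute L(e3) = A e3 = [7, -2, -2] in standard coordinates.
Then write this in B-coordinates: solve for y in y_1 e1 + ... + y_3 e3 = [7, -2, -2].
This gives y = [0, -3, 2], which is column 3 of [L]_B.

[0, -3, 2]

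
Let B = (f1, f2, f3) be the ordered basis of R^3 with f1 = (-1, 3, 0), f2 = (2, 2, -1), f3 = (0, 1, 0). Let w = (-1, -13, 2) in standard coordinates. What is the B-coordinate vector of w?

(-3, -2, 0)

[w]_B is the unique c with M c = w, where M has columns f1, ..., f3.
Solving this 3x3 system gives c = (-3, -2, 0).
Check: -3f1 - 2f2 + 0·f3 = (-1, -13, 2).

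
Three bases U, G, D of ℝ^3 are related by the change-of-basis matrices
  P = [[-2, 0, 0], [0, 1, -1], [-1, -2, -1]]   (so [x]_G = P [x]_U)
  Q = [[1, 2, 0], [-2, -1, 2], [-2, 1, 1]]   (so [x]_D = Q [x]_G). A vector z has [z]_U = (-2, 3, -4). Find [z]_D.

(18, -15, -1)

First [z]_G = P [z]_U = (4, 7, 0).
Then [z]_D = Q [z]_G = (18, -15, -1).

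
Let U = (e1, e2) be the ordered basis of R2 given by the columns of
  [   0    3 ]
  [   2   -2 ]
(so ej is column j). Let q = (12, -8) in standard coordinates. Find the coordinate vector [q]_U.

Write q = c_1 e1 + c_2 e2 and solve for the c_i.
System: 0c_1 + 3c_2 = 12, 2c_1 - 2c_2 = -8; solving gives c_1 = 0, c_2 = 4.
Check: 0·e1 + 4e2 = (12, -8).

(0, 4)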